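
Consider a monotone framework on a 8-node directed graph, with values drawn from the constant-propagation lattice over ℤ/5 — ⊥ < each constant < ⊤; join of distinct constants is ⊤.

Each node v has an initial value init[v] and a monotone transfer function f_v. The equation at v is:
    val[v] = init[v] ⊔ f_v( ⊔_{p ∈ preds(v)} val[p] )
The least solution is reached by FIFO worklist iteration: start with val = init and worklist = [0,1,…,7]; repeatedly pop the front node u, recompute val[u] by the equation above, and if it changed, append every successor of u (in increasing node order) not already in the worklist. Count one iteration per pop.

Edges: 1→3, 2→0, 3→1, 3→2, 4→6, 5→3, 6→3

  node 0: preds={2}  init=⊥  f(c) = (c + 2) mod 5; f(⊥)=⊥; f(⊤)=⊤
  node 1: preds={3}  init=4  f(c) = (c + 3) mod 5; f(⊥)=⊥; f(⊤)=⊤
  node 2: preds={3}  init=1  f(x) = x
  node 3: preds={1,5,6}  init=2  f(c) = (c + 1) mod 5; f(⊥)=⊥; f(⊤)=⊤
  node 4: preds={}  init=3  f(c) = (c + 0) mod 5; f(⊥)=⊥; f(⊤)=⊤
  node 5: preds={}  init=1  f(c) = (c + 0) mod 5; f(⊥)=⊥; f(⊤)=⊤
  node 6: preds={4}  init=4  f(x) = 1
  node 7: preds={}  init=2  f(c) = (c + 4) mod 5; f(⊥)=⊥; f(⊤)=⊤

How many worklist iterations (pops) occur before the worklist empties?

Trace (12 dequeues):
  [1] u=0 | in 1 | out 3 | prev ⊥ | push {}
  [2] u=1 | in 2 | out ⊤ | prev 4 | push {}
  [3] u=2 | in 2 | out ⊤ | prev 1 | push {0}
  [4] u=3 | in ⊤ | out ⊤ | prev 2 | push {1,2}
  [5] u=4 | in ⊥ | out 3 | ==
  [6] u=5 | in ⊥ | out 1 | ==
  [7] u=6 | in 3 | out ⊤ | prev 4 | push {3}
  [8] u=7 | in ⊥ | out 2 | ==
  [9] u=0 | in ⊤ | out ⊤ | prev 3 | push {}
  [10] u=1 | in ⊤ | out ⊤ | ==
  [11] u=2 | in ⊤ | out ⊤ | ==
  [12] u=3 | in ⊤ | out ⊤ | ==

Converged values:
  [0] ⊤
  [1] ⊤
  [2] ⊤
  [3] ⊤
  [4] 3
  [5] 1
  [6] ⊤
  [7] 2

12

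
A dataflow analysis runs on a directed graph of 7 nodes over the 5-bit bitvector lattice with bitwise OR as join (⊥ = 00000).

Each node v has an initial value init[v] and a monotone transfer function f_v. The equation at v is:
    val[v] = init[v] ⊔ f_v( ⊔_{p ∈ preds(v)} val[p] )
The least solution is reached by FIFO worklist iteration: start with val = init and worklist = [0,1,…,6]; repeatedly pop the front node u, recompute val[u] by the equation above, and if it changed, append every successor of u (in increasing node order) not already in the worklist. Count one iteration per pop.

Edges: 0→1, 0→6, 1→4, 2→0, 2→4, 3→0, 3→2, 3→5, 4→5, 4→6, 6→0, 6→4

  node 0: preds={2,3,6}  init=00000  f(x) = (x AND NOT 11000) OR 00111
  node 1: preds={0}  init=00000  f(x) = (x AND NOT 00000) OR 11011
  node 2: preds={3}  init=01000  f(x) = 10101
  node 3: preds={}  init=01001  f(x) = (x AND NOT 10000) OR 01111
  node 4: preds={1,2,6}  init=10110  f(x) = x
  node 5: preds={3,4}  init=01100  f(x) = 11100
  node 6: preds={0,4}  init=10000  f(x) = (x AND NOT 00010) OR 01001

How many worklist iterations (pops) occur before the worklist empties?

Trace (10 dequeues):
  [1] u=0 | in 11001 | out 00111 | prev 00000 | push {}
  [2] u=1 | in 00111 | out 11111 | prev 00000 | push {}
  [3] u=2 | in 01001 | out 11101 | prev 01000 | push {0}
  [4] u=3 | in 00000 | out 01111 | prev 01001 | push {2}
  [5] u=4 | in 11111 | out 11111 | prev 10110 | push {}
  [6] u=5 | in 11111 | out 11100 | prev 01100 | push {}
  [7] u=6 | in 11111 | out 11101 | prev 10000 | push {4}
  [8] u=0 | in 11111 | out 00111 | ==
  [9] u=2 | in 01111 | out 11101 | ==
  [10] u=4 | in 11111 | out 11111 | ==

Converged values:
  [0] 00111
  [1] 11111
  [2] 11101
  [3] 01111
  [4] 11111
  [5] 11100
  [6] 11101

10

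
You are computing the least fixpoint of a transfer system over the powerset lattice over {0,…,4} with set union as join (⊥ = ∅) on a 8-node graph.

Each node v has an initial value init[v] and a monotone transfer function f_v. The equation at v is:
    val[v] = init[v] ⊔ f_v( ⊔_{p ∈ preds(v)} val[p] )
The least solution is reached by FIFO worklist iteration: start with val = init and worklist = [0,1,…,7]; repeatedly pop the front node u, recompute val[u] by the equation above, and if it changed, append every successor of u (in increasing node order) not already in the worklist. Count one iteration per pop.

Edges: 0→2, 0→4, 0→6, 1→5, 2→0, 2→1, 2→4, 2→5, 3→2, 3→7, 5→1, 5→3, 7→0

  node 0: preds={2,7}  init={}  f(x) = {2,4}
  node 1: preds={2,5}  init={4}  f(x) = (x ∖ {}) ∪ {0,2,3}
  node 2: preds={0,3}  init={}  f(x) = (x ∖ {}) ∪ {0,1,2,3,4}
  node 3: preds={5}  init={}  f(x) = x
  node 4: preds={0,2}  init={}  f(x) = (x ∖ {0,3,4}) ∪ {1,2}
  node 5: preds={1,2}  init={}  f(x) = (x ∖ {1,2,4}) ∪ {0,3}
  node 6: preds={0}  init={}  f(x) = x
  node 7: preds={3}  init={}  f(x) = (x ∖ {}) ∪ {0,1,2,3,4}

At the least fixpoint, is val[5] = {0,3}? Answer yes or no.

yes

Trace (14 dequeues):
  [1] u=0 | in {} | out {2,4} | prev {} | push {}
  [2] u=1 | in {} | out {0,2,3,4} | prev {4} | push {}
  [3] u=2 | in {2,4} | out {0,1,2,3,4} | prev {} | push {0,1}
  [4] u=3 | in {} | out {} | ==
  [5] u=4 | in {0,1,2,3,4} | out {1,2} | prev {} | push {}
  [6] u=5 | in {0,1,2,3,4} | out {0,3} | prev {} | push {3}
  [7] u=6 | in {2,4} | out {2,4} | prev {} | push {}
  [8] u=7 | in {} | out {0,1,2,3,4} | prev {} | push {}
  [9] u=0 | in {0,1,2,3,4} | out {2,4} | ==
  [10] u=1 | in {0,1,2,3,4} | out {0,1,2,3,4} | prev {0,2,3,4} | push {5}
  [11] u=3 | in {0,3} | out {0,3} | prev {} | push {2,7}
  [12] u=5 | in {0,1,2,3,4} | out {0,3} | ==
  [13] u=2 | in {0,2,3,4} | out {0,1,2,3,4} | ==
  [14] u=7 | in {0,3} | out {0,1,2,3,4} | ==

Converged values:
  [0] {2,4}
  [1] {0,1,2,3,4}
  [2] {0,1,2,3,4}
  [3] {0,3}
  [4] {1,2}
  [5] {0,3}
  [6] {2,4}
  [7] {0,1,2,3,4}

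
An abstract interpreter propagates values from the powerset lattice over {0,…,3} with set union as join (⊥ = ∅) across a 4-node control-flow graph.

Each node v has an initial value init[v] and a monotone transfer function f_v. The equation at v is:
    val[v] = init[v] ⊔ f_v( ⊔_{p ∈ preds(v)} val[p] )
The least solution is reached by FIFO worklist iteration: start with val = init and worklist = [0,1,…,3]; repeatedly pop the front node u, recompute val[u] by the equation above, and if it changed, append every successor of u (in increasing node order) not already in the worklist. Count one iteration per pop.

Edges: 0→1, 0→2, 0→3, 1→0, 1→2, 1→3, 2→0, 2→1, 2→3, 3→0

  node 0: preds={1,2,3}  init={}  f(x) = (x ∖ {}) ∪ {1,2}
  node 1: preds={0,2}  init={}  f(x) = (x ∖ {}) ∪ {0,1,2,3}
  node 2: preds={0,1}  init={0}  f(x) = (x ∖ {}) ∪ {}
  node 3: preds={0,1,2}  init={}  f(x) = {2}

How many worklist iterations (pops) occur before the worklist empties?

8

Trace (8 dequeues):
  [1] u=0 | in {0} | out {0,1,2} | prev {} | push {}
  [2] u=1 | in {0,1,2} | out {0,1,2,3} | prev {} | push {0}
  [3] u=2 | in {0,1,2,3} | out {0,1,2,3} | prev {0} | push {1}
  [4] u=3 | in {0,1,2,3} | out {2} | prev {} | push {}
  [5] u=0 | in {0,1,2,3} | out {0,1,2,3} | prev {0,1,2} | push {2,3}
  [6] u=1 | in {0,1,2,3} | out {0,1,2,3} | ==
  [7] u=2 | in {0,1,2,3} | out {0,1,2,3} | ==
  [8] u=3 | in {0,1,2,3} | out {2} | ==

Converged values:
  [0] {0,1,2,3}
  [1] {0,1,2,3}
  [2] {0,1,2,3}
  [3] {2}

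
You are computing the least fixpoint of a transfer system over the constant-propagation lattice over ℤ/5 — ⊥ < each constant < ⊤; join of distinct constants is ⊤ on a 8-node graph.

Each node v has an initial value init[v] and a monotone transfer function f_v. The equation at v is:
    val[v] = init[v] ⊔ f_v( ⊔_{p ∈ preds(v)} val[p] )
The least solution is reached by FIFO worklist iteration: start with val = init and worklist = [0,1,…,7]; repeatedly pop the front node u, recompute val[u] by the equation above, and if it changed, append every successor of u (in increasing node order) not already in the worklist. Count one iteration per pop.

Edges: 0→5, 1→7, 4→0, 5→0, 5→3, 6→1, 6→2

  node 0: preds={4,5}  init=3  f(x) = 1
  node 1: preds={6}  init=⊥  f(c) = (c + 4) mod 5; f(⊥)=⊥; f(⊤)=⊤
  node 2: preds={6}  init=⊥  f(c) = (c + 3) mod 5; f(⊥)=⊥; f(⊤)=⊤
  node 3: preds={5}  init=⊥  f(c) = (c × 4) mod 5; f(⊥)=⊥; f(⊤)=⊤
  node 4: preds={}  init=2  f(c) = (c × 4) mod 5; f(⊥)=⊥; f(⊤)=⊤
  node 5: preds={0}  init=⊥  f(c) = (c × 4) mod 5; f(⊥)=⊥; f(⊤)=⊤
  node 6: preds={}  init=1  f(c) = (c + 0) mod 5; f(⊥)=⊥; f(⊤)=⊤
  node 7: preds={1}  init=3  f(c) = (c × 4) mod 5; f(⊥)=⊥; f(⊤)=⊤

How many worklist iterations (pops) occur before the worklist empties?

Worklist (10 pops):
  #1 pop 0: in=2 → ⊤ (was 3); enqueue []
  #2 pop 1: in=1 → 0 (was ⊥); enqueue []
  #3 pop 2: in=1 → 4 (was ⊥); enqueue []
  #4 pop 3: in=⊥ → ⊥ (no change)
  #5 pop 4: in=⊥ → 2 (no change)
  #6 pop 5: in=⊤ → ⊤ (was ⊥); enqueue [0,3]
  #7 pop 6: in=⊥ → 1 (no change)
  #8 pop 7: in=0 → ⊤ (was 3); enqueue []
  #9 pop 0: in=⊤ → ⊤ (no change)
  #10 pop 3: in=⊤ → ⊤ (was ⊥); enqueue []

Fixpoint:
  val[0] = ⊤
  val[1] = 0
  val[2] = 4
  val[3] = ⊤
  val[4] = 2
  val[5] = ⊤
  val[6] = 1
  val[7] = ⊤

10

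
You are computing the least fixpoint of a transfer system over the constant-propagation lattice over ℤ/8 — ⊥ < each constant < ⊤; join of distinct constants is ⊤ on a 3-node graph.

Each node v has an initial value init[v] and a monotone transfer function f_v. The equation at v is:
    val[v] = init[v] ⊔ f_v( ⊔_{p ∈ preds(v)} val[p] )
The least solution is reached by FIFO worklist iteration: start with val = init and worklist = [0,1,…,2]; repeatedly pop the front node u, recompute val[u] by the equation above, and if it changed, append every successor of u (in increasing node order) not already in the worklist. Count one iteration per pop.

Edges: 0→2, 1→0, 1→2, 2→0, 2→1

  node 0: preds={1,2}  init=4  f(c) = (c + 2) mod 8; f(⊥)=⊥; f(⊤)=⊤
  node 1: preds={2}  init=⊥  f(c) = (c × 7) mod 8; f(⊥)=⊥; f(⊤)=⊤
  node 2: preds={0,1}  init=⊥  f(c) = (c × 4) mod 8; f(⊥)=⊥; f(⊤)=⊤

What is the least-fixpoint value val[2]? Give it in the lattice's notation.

Iteration log — 10 steps:
  step 1. node 0  ⊔preds=⊥  new=4  stable
  step 2. node 1  ⊔preds=⊥  new=⊥  stable
  step 3. node 2  ⊔preds=4  new=0  old=⊥  +wl: 0,1
  step 4. node 0  ⊔preds=0  new=⊤  old=4  +wl: 2
  step 5. node 1  ⊔preds=0  new=0  old=⊥  +wl: 0
  step 6. node 2  ⊔preds=⊤  new=⊤  old=0  +wl: 1
  step 7. node 0  ⊔preds=⊤  new=⊤  stable
  step 8. node 1  ⊔preds=⊤  new=⊤  old=0  +wl: 0,2
  step 9. node 0  ⊔preds=⊤  new=⊤  stable
  step 10. node 2  ⊔preds=⊤  new=⊤  stable

Least fixpoint reached:
  node 0: ⊤
  node 1: ⊤
  node 2: ⊤

⊤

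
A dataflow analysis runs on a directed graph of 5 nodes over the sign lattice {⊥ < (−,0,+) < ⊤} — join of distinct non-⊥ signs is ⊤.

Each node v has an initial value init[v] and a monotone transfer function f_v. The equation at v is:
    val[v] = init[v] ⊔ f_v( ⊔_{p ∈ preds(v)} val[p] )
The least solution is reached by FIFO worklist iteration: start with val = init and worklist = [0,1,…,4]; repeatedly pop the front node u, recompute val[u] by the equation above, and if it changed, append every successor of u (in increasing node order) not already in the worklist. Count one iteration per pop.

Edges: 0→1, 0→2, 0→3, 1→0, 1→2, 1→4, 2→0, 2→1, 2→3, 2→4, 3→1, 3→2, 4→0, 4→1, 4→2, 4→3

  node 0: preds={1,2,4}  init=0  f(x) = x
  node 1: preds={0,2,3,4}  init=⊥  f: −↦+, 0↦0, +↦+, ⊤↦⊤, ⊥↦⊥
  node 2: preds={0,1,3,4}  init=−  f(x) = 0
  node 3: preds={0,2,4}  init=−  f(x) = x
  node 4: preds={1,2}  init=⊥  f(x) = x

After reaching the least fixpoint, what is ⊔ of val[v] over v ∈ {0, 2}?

Trace (9 dequeues):
  [1] u=0 | in − | out ⊤ | prev 0 | push {}
  [2] u=1 | in ⊤ | out ⊤ | prev ⊥ | push {0}
  [3] u=2 | in ⊤ | out ⊤ | prev − | push {1}
  [4] u=3 | in ⊤ | out ⊤ | prev − | push {2}
  [5] u=4 | in ⊤ | out ⊤ | prev ⊥ | push {3}
  [6] u=0 | in ⊤ | out ⊤ | ==
  [7] u=1 | in ⊤ | out ⊤ | ==
  [8] u=2 | in ⊤ | out ⊤ | ==
  [9] u=3 | in ⊤ | out ⊤ | ==

Converged values:
  [0] ⊤
  [1] ⊤
  [2] ⊤
  [3] ⊤
  [4] ⊤

⊤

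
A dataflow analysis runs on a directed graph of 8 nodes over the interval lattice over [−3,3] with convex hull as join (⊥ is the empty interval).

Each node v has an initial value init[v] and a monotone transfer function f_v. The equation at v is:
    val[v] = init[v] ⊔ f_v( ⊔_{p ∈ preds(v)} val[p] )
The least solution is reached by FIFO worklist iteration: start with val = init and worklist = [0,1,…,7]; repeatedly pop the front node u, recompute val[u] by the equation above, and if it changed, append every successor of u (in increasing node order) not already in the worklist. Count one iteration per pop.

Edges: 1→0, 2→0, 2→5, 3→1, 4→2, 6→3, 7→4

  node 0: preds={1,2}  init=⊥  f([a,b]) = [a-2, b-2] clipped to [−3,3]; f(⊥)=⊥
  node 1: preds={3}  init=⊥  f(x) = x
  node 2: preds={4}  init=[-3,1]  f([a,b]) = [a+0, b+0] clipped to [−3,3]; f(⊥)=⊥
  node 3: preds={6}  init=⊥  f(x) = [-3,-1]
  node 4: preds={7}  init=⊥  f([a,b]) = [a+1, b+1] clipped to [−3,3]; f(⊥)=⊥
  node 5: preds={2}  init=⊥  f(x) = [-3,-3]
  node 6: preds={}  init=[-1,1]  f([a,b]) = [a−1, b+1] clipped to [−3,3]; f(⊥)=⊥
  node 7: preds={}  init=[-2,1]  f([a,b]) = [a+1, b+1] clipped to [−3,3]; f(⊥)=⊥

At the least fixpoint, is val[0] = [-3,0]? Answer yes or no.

Iteration log — 12 steps:
  step 1. node 0  ⊔preds=[-3,1]  new=[-3,-1]  old=⊥  +wl: 
  step 2. node 1  ⊔preds=⊥  new=⊥  stable
  step 3. node 2  ⊔preds=⊥  new=[-3,1]  stable
  step 4. node 3  ⊔preds=[-1,1]  new=[-3,-1]  old=⊥  +wl: 1
  step 5. node 4  ⊔preds=[-2,1]  new=[-1,2]  old=⊥  +wl: 2
  step 6. node 5  ⊔preds=[-3,1]  new=[-3,-3]  old=⊥  +wl: 
  step 7. node 6  ⊔preds=⊥  new=[-1,1]  stable
  step 8. node 7  ⊔preds=⊥  new=[-2,1]  stable
  step 9. node 1  ⊔preds=[-3,-1]  new=[-3,-1]  old=⊥  +wl: 0
  step 10. node 2  ⊔preds=[-1,2]  new=[-3,2]  old=[-3,1]  +wl: 5
  step 11. node 0  ⊔preds=[-3,2]  new=[-3,0]  old=[-3,-1]  +wl: 
  step 12. node 5  ⊔preds=[-3,2]  new=[-3,-3]  stable

Least fixpoint reached:
  node 0: [-3,0]
  node 1: [-3,-1]
  node 2: [-3,2]
  node 3: [-3,-1]
  node 4: [-1,2]
  node 5: [-3,-3]
  node 6: [-1,1]
  node 7: [-2,1]

yes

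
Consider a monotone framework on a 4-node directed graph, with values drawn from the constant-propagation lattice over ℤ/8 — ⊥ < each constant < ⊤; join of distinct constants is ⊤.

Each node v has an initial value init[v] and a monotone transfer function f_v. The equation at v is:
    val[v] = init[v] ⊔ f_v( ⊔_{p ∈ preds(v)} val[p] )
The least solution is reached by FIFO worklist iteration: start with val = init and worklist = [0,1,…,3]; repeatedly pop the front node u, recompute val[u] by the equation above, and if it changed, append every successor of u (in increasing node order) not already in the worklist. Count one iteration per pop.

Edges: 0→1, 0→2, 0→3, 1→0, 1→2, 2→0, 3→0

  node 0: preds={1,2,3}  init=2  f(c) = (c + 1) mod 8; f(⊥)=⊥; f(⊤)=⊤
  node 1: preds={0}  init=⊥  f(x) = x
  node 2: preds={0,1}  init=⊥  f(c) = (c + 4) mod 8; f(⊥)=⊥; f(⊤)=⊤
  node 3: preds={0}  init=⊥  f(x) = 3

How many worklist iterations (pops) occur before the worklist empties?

Worklist (9 pops):
  #1 pop 0: in=⊥ → 2 (no change)
  #2 pop 1: in=2 → 2 (was ⊥); enqueue [0]
  #3 pop 2: in=2 → 6 (was ⊥); enqueue []
  #4 pop 3: in=2 → 3 (was ⊥); enqueue []
  #5 pop 0: in=⊤ → ⊤ (was 2); enqueue [1,2,3]
  #6 pop 1: in=⊤ → ⊤ (was 2); enqueue [0]
  #7 pop 2: in=⊤ → ⊤ (was 6); enqueue []
  #8 pop 3: in=⊤ → 3 (no change)
  #9 pop 0: in=⊤ → ⊤ (no change)

Fixpoint:
  val[0] = ⊤
  val[1] = ⊤
  val[2] = ⊤
  val[3] = 3

9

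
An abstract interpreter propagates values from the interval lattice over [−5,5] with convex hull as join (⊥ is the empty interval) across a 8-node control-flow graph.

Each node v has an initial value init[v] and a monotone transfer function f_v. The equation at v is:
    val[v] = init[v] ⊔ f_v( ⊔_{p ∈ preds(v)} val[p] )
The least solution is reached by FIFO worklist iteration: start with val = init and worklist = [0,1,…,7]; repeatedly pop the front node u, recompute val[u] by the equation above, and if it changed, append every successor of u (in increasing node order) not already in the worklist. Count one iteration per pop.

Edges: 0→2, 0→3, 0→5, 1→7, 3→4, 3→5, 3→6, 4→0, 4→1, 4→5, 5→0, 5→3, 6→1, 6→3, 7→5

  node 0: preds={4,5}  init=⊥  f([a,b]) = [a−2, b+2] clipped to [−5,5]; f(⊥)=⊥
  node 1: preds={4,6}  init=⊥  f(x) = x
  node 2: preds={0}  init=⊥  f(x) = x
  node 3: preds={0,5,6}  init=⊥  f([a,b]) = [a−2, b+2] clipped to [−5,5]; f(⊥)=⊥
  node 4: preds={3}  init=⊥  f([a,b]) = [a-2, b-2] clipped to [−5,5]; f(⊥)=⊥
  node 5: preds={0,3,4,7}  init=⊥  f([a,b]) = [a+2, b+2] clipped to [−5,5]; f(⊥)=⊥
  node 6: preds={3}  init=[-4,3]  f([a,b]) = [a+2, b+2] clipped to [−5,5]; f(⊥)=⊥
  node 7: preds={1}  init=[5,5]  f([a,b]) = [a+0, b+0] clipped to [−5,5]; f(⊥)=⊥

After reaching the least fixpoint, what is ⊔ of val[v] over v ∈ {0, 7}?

Worklist (15 pops):
  #1 pop 0: in=⊥ → ⊥ (no change)
  #2 pop 1: in=[-4,3] → [-4,3] (was ⊥); enqueue []
  #3 pop 2: in=⊥ → ⊥ (no change)
  #4 pop 3: in=[-4,3] → [-5,5] (was ⊥); enqueue []
  #5 pop 4: in=[-5,5] → [-5,3] (was ⊥); enqueue [0,1]
  #6 pop 5: in=[-5,5] → [-3,5] (was ⊥); enqueue [3]
  #7 pop 6: in=[-5,5] → [-4,5] (was [-4,3]); enqueue []
  #8 pop 7: in=[-4,3] → [-4,5] (was [5,5]); enqueue [5]
  #9 pop 0: in=[-5,5] → [-5,5] (was ⊥); enqueue [2]
  #10 pop 1: in=[-5,5] → [-5,5] (was [-4,3]); enqueue [7]
  #11 pop 3: in=[-5,5] → [-5,5] (no change)
  #12 pop 5: in=[-5,5] → [-3,5] (no change)
  #13 pop 2: in=[-5,5] → [-5,5] (was ⊥); enqueue []
  #14 pop 7: in=[-5,5] → [-5,5] (was [-4,5]); enqueue [5]
  #15 pop 5: in=[-5,5] → [-3,5] (no change)

Fixpoint:
  val[0] = [-5,5]
  val[1] = [-5,5]
  val[2] = [-5,5]
  val[3] = [-5,5]
  val[4] = [-5,3]
  val[5] = [-3,5]
  val[6] = [-4,5]
  val[7] = [-5,5]

[-5,5]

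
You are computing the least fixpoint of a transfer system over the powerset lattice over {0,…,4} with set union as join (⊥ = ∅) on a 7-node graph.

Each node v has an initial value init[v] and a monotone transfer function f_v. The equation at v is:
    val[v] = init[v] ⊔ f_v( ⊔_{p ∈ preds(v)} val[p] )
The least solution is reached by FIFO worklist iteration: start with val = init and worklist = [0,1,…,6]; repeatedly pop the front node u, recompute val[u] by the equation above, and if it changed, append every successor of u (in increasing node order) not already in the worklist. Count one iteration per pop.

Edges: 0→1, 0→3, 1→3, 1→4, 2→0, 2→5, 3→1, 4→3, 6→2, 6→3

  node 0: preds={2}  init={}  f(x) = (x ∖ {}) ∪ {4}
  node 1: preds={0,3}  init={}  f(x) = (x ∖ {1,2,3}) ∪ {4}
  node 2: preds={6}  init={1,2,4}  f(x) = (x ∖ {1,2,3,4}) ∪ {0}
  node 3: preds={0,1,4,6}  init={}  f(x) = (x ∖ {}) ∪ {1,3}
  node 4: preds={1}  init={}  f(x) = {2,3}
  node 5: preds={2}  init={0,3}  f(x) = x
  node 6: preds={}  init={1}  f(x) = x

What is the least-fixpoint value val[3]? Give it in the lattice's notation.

Trace (12 dequeues):
  [1] u=0 | in {1,2,4} | out {1,2,4} | prev {} | push {}
  [2] u=1 | in {1,2,4} | out {4} | prev {} | push {}
  [3] u=2 | in {1} | out {0,1,2,4} | prev {1,2,4} | push {0}
  [4] u=3 | in {1,2,4} | out {1,2,3,4} | prev {} | push {1}
  [5] u=4 | in {4} | out {2,3} | prev {} | push {3}
  [6] u=5 | in {0,1,2,4} | out {0,1,2,3,4} | prev {0,3} | push {}
  [7] u=6 | in {} | out {1} | ==
  [8] u=0 | in {0,1,2,4} | out {0,1,2,4} | prev {1,2,4} | push {}
  [9] u=1 | in {0,1,2,3,4} | out {0,4} | prev {4} | push {4}
  [10] u=3 | in {0,1,2,3,4} | out {0,1,2,3,4} | prev {1,2,3,4} | push {1}
  [11] u=4 | in {0,4} | out {2,3} | ==
  [12] u=1 | in {0,1,2,3,4} | out {0,4} | ==

Converged values:
  [0] {0,1,2,4}
  [1] {0,4}
  [2] {0,1,2,4}
  [3] {0,1,2,3,4}
  [4] {2,3}
  [5] {0,1,2,3,4}
  [6] {1}

{0,1,2,3,4}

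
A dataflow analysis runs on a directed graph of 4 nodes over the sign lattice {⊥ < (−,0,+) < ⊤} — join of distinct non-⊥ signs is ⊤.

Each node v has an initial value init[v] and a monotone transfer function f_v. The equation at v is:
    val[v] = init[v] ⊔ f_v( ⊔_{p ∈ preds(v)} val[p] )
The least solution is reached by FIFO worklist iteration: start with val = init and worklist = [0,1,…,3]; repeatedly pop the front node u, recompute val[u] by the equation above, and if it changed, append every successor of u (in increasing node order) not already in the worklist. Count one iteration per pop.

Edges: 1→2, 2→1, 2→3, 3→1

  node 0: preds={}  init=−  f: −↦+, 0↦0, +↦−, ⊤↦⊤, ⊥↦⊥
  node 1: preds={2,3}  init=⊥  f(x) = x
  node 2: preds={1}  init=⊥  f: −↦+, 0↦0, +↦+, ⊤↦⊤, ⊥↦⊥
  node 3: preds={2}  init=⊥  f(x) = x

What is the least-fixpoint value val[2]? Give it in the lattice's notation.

⊥

Iteration log — 4 steps:
  step 1. node 0  ⊔preds=⊥  new=−  stable
  step 2. node 1  ⊔preds=⊥  new=⊥  stable
  step 3. node 2  ⊔preds=⊥  new=⊥  stable
  step 4. node 3  ⊔preds=⊥  new=⊥  stable

Least fixpoint reached:
  node 0: −
  node 1: ⊥
  node 2: ⊥
  node 3: ⊥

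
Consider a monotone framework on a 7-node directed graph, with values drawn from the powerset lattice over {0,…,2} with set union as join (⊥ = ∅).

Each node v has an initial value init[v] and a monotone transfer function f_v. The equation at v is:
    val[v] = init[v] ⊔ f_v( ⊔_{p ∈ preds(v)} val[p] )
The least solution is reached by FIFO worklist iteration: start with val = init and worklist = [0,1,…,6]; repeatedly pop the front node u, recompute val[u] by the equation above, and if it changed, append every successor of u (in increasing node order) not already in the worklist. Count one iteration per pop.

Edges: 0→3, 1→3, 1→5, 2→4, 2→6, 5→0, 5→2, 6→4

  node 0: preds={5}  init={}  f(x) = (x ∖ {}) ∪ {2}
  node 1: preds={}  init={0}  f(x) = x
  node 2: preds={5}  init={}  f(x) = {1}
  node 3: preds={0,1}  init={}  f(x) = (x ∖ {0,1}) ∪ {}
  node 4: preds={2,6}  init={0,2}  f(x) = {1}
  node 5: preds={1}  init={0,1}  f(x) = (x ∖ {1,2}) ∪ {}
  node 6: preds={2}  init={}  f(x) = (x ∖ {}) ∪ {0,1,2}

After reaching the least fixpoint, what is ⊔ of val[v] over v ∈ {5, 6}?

Worklist (8 pops):
  #1 pop 0: in={0,1} → {0,1,2} (was {}); enqueue []
  #2 pop 1: in={} → {0} (no change)
  #3 pop 2: in={0,1} → {1} (was {}); enqueue []
  #4 pop 3: in={0,1,2} → {2} (was {}); enqueue []
  #5 pop 4: in={1} → {0,1,2} (was {0,2}); enqueue []
  #6 pop 5: in={0} → {0,1} (no change)
  #7 pop 6: in={1} → {0,1,2} (was {}); enqueue [4]
  #8 pop 4: in={0,1,2} → {0,1,2} (no change)

Fixpoint:
  val[0] = {0,1,2}
  val[1] = {0}
  val[2] = {1}
  val[3] = {2}
  val[4] = {0,1,2}
  val[5] = {0,1}
  val[6] = {0,1,2}

{0,1,2}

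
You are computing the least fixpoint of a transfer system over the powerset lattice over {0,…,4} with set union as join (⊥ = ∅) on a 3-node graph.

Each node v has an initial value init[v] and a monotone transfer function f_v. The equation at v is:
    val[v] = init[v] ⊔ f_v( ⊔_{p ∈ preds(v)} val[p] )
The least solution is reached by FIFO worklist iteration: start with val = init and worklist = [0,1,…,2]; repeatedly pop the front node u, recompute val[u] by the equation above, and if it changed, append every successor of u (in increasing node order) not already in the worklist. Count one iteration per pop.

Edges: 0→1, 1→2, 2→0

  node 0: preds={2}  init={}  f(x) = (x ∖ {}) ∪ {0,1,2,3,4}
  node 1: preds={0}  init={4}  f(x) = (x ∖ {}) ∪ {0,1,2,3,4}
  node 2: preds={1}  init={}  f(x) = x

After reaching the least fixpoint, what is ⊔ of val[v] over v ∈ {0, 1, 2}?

{0,1,2,3,4}

Iteration log — 4 steps:
  step 1. node 0  ⊔preds={}  new={0,1,2,3,4}  old={}  +wl: 
  step 2. node 1  ⊔preds={0,1,2,3,4}  new={0,1,2,3,4}  old={4}  +wl: 
  step 3. node 2  ⊔preds={0,1,2,3,4}  new={0,1,2,3,4}  old={}  +wl: 0
  step 4. node 0  ⊔preds={0,1,2,3,4}  new={0,1,2,3,4}  stable

Least fixpoint reached:
  node 0: {0,1,2,3,4}
  node 1: {0,1,2,3,4}
  node 2: {0,1,2,3,4}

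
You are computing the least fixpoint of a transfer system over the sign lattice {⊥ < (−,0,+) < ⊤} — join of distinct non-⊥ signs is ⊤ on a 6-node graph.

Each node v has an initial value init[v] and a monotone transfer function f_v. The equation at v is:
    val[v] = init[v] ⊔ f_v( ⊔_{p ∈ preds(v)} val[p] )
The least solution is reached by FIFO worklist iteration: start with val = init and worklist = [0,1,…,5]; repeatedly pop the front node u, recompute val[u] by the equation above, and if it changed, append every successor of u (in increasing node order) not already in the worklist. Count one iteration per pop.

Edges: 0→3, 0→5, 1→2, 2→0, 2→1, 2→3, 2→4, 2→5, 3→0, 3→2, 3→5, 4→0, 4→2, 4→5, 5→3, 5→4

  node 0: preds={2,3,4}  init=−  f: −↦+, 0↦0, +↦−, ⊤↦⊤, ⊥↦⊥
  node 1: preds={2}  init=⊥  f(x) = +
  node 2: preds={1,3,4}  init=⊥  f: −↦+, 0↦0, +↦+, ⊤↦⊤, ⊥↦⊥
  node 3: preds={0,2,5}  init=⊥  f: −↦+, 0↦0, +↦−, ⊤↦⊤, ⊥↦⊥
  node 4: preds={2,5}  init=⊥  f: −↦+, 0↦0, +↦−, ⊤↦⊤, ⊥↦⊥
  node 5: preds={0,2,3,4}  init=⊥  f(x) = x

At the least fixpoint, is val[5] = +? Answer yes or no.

Iteration log — 15 steps:
  step 1. node 0  ⊔preds=⊥  new=−  stable
  step 2. node 1  ⊔preds=⊥  new=+  old=⊥  +wl: 
  step 3. node 2  ⊔preds=+  new=+  old=⊥  +wl: 0,1
  step 4. node 3  ⊔preds=⊤  new=⊤  old=⊥  +wl: 2
  step 5. node 4  ⊔preds=+  new=−  old=⊥  +wl: 
  step 6. node 5  ⊔preds=⊤  new=⊤  old=⊥  +wl: 3,4
  step 7. node 0  ⊔preds=⊤  new=⊤  old=−  +wl: 5
  step 8. node 1  ⊔preds=+  new=+  stable
  step 9. node 2  ⊔preds=⊤  new=⊤  old=+  +wl: 0,1
  step 10. node 3  ⊔preds=⊤  new=⊤  stable
  step 11. node 4  ⊔preds=⊤  new=⊤  old=−  +wl: 2
  step 12. node 5  ⊔preds=⊤  new=⊤  stable
  step 13. node 0  ⊔preds=⊤  new=⊤  stable
  step 14. node 1  ⊔preds=⊤  new=+  stable
  step 15. node 2  ⊔preds=⊤  new=⊤  stable

Least fixpoint reached:
  node 0: ⊤
  node 1: +
  node 2: ⊤
  node 3: ⊤
  node 4: ⊤
  node 5: ⊤

no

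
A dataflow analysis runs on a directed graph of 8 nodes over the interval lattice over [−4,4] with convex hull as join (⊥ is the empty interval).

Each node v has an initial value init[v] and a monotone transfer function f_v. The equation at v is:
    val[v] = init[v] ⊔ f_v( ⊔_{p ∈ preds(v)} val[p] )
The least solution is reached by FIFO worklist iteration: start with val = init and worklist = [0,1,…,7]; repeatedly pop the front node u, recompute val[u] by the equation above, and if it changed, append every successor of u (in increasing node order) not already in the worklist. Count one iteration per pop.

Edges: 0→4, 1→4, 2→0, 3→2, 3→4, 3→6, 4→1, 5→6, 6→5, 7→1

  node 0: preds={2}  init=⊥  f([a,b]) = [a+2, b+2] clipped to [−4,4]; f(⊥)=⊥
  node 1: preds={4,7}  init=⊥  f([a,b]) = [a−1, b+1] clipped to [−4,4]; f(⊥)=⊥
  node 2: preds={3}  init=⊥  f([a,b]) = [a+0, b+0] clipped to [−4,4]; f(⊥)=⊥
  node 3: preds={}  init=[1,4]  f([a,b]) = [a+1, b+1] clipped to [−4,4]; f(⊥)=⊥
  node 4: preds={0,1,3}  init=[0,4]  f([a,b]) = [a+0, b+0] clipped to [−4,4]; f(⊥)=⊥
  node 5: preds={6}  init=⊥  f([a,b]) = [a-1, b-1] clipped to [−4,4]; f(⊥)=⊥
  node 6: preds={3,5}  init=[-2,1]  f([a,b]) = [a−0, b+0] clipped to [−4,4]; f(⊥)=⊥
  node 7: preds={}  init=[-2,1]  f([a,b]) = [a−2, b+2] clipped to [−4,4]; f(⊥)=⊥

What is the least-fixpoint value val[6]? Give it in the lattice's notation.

Iteration log — 15 steps:
  step 1. node 0  ⊔preds=⊥  new=⊥  stable
  step 2. node 1  ⊔preds=[-2,4]  new=[-3,4]  old=⊥  +wl: 
  step 3. node 2  ⊔preds=[1,4]  new=[1,4]  old=⊥  +wl: 0
  step 4. node 3  ⊔preds=⊥  new=[1,4]  stable
  step 5. node 4  ⊔preds=[-3,4]  new=[-3,4]  old=[0,4]  +wl: 1
  step 6. node 5  ⊔preds=[-2,1]  new=[-3,0]  old=⊥  +wl: 
  step 7. node 6  ⊔preds=[-3,4]  new=[-3,4]  old=[-2,1]  +wl: 5
  step 8. node 7  ⊔preds=⊥  new=[-2,1]  stable
  step 9. node 0  ⊔preds=[1,4]  new=[3,4]  old=⊥  +wl: 4
  step 10. node 1  ⊔preds=[-3,4]  new=[-4,4]  old=[-3,4]  +wl: 
  step 11. node 5  ⊔preds=[-3,4]  new=[-4,3]  old=[-3,0]  +wl: 6
  step 12. node 4  ⊔preds=[-4,4]  new=[-4,4]  old=[-3,4]  +wl: 1
  step 13. node 6  ⊔preds=[-4,4]  new=[-4,4]  old=[-3,4]  +wl: 5
  step 14. node 1  ⊔preds=[-4,4]  new=[-4,4]  stable
  step 15. node 5  ⊔preds=[-4,4]  new=[-4,3]  stable

Least fixpoint reached:
  node 0: [3,4]
  node 1: [-4,4]
  node 2: [1,4]
  node 3: [1,4]
  node 4: [-4,4]
  node 5: [-4,3]
  node 6: [-4,4]
  node 7: [-2,1]

[-4,4]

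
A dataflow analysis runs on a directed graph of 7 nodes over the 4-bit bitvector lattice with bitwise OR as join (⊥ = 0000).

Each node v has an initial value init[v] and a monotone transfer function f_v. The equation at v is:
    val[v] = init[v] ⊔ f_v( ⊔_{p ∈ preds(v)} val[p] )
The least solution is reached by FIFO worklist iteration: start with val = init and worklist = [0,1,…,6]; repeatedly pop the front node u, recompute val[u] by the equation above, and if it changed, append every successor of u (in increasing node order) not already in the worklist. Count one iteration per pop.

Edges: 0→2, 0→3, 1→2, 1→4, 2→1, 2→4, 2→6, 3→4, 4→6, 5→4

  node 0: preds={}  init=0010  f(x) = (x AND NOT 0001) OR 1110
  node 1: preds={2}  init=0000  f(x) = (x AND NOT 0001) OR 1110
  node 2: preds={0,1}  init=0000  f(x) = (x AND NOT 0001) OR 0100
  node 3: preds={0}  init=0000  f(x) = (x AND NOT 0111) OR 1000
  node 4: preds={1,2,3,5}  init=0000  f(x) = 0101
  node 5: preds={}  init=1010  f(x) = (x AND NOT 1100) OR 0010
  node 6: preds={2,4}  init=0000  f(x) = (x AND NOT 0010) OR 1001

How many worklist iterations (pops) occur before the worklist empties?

Iteration log — 8 steps:
  step 1. node 0  ⊔preds=0000  new=1110  old=0010  +wl: 
  step 2. node 1  ⊔preds=0000  new=1110  old=0000  +wl: 
  step 3. node 2  ⊔preds=1110  new=1110  old=0000  +wl: 1
  step 4. node 3  ⊔preds=1110  new=1000  old=0000  +wl: 
  step 5. node 4  ⊔preds=1110  new=0101  old=0000  +wl: 
  step 6. node 5  ⊔preds=0000  new=1010  stable
  step 7. node 6  ⊔preds=1111  new=1101  old=0000  +wl: 
  step 8. node 1  ⊔preds=1110  new=1110  stable

Least fixpoint reached:
  node 0: 1110
  node 1: 1110
  node 2: 1110
  node 3: 1000
  node 4: 0101
  node 5: 1010
  node 6: 1101

8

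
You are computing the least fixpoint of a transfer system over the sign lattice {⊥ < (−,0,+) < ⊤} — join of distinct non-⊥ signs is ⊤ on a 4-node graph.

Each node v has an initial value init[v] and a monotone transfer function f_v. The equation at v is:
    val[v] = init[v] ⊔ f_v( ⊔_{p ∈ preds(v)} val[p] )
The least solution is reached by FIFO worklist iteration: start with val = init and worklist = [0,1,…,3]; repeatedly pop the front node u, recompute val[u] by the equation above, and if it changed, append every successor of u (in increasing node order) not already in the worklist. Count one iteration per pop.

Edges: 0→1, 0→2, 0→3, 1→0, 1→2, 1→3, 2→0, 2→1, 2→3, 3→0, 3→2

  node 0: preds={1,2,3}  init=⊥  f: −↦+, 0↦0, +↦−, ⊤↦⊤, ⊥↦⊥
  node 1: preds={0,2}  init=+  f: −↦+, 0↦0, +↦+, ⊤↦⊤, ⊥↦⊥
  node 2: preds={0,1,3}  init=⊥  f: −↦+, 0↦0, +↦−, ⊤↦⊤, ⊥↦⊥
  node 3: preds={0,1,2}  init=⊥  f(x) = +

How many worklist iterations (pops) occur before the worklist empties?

9

Worklist (9 pops):
  #1 pop 0: in=+ → − (was ⊥); enqueue []
  #2 pop 1: in=− → + (no change)
  #3 pop 2: in=⊤ → ⊤ (was ⊥); enqueue [0,1]
  #4 pop 3: in=⊤ → + (was ⊥); enqueue [2]
  #5 pop 0: in=⊤ → ⊤ (was −); enqueue [3]
  #6 pop 1: in=⊤ → ⊤ (was +); enqueue [0]
  #7 pop 2: in=⊤ → ⊤ (no change)
  #8 pop 3: in=⊤ → + (no change)
  #9 pop 0: in=⊤ → ⊤ (no change)

Fixpoint:
  val[0] = ⊤
  val[1] = ⊤
  val[2] = ⊤
  val[3] = +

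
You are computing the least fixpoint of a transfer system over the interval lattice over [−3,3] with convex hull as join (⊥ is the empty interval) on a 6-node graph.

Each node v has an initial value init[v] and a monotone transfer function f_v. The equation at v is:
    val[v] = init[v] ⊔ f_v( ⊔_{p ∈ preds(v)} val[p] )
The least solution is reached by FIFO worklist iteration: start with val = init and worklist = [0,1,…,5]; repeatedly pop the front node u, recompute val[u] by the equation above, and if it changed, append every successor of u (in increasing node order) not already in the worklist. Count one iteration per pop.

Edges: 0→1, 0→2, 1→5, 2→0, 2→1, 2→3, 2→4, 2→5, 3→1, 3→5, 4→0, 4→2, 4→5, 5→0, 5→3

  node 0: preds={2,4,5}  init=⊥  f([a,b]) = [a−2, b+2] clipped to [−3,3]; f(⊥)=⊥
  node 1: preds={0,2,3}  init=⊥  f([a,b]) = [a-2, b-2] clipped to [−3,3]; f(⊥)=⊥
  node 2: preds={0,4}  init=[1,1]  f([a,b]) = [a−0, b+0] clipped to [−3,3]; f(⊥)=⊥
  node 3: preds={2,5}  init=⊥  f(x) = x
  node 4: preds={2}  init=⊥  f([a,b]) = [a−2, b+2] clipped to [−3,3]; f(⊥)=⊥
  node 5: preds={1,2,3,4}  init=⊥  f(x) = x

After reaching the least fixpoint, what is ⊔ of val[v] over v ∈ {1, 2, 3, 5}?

[-3,3]

Iteration log — 14 steps:
  step 1. node 0  ⊔preds=[1,1]  new=[-1,3]  old=⊥  +wl: 
  step 2. node 1  ⊔preds=[-1,3]  new=[-3,1]  old=⊥  +wl: 
  step 3. node 2  ⊔preds=[-1,3]  new=[-1,3]  old=[1,1]  +wl: 0,1
  step 4. node 3  ⊔preds=[-1,3]  new=[-1,3]  old=⊥  +wl: 
  step 5. node 4  ⊔preds=[-1,3]  new=[-3,3]  old=⊥  +wl: 2
  step 6. node 5  ⊔preds=[-3,3]  new=[-3,3]  old=⊥  +wl: 3
  step 7. node 0  ⊔preds=[-3,3]  new=[-3,3]  old=[-1,3]  +wl: 
  step 8. node 1  ⊔preds=[-3,3]  new=[-3,1]  stable
  step 9. node 2  ⊔preds=[-3,3]  new=[-3,3]  old=[-1,3]  +wl: 0,1,4,5
  step 10. node 3  ⊔preds=[-3,3]  new=[-3,3]  old=[-1,3]  +wl: 
  step 11. node 0  ⊔preds=[-3,3]  new=[-3,3]  stable
  step 12. node 1  ⊔preds=[-3,3]  new=[-3,1]  stable
  step 13. node 4  ⊔preds=[-3,3]  new=[-3,3]  stable
  step 14. node 5  ⊔preds=[-3,3]  new=[-3,3]  stable

Least fixpoint reached:
  node 0: [-3,3]
  node 1: [-3,1]
  node 2: [-3,3]
  node 3: [-3,3]
  node 4: [-3,3]
  node 5: [-3,3]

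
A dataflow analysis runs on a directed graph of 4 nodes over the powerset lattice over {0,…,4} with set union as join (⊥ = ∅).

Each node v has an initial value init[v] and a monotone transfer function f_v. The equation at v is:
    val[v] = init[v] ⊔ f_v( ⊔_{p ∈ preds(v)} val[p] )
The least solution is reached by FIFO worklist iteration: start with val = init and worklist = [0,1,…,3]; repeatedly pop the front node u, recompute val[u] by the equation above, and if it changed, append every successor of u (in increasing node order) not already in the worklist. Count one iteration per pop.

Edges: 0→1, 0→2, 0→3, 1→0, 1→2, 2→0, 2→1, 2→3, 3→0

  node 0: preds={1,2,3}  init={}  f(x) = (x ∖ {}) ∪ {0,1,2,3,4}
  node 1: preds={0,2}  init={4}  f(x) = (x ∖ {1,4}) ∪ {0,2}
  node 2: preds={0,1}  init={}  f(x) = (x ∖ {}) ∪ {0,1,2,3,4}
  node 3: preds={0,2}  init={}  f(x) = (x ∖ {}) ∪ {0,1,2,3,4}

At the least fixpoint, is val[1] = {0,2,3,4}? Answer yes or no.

Iteration log — 6 steps:
  step 1. node 0  ⊔preds={4}  new={0,1,2,3,4}  old={}  +wl: 
  step 2. node 1  ⊔preds={0,1,2,3,4}  new={0,2,3,4}  old={4}  +wl: 0
  step 3. node 2  ⊔preds={0,1,2,3,4}  new={0,1,2,3,4}  old={}  +wl: 1
  step 4. node 3  ⊔preds={0,1,2,3,4}  new={0,1,2,3,4}  old={}  +wl: 
  step 5. node 0  ⊔preds={0,1,2,3,4}  new={0,1,2,3,4}  stable
  step 6. node 1  ⊔preds={0,1,2,3,4}  new={0,2,3,4}  stable

Least fixpoint reached:
  node 0: {0,1,2,3,4}
  node 1: {0,2,3,4}
  node 2: {0,1,2,3,4}
  node 3: {0,1,2,3,4}

yes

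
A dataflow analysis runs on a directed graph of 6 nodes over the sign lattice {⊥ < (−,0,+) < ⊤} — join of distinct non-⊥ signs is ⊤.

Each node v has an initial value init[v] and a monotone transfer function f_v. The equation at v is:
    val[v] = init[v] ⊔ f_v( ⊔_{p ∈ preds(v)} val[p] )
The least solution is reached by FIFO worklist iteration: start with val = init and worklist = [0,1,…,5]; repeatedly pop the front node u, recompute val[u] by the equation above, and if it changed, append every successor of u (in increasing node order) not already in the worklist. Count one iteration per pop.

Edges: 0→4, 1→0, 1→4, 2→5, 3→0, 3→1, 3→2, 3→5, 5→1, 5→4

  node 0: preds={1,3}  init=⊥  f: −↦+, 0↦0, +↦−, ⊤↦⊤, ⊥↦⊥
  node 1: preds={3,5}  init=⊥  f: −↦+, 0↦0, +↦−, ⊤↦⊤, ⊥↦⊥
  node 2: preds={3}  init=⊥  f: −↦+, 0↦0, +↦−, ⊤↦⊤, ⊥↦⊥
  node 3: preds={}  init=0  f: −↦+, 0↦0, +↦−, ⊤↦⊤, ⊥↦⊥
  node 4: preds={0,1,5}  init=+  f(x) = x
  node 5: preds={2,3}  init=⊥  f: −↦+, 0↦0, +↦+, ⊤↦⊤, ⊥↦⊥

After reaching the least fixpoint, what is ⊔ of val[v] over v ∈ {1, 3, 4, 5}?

⊤

Trace (9 dequeues):
  [1] u=0 | in 0 | out 0 | prev ⊥ | push {}
  [2] u=1 | in 0 | out 0 | prev ⊥ | push {0}
  [3] u=2 | in 0 | out 0 | prev ⊥ | push {}
  [4] u=3 | in ⊥ | out 0 | ==
  [5] u=4 | in 0 | out ⊤ | prev + | push {}
  [6] u=5 | in 0 | out 0 | prev ⊥ | push {1,4}
  [7] u=0 | in 0 | out 0 | ==
  [8] u=1 | in 0 | out 0 | ==
  [9] u=4 | in 0 | out ⊤ | ==

Converged values:
  [0] 0
  [1] 0
  [2] 0
  [3] 0
  [4] ⊤
  [5] 0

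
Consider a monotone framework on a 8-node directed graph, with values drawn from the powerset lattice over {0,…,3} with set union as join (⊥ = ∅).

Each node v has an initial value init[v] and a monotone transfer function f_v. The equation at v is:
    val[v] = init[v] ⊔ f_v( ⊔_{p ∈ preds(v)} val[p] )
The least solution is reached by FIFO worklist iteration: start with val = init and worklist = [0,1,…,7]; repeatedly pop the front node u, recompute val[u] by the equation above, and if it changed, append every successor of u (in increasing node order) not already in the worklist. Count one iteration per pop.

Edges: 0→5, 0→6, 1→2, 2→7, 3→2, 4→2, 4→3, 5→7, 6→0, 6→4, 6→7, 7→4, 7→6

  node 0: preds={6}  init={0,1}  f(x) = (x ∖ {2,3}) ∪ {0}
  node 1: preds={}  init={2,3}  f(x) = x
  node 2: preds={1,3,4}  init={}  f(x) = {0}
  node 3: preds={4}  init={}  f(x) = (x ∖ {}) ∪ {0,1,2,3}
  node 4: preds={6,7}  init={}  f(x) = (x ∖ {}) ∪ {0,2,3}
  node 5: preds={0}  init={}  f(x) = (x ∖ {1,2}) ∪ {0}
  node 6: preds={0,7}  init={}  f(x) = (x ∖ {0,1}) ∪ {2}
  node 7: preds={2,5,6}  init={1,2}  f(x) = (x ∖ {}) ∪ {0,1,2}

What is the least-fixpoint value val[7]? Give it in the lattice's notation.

Trace (13 dequeues):
  [1] u=0 | in {} | out {0,1} | ==
  [2] u=1 | in {} | out {2,3} | ==
  [3] u=2 | in {2,3} | out {0} | prev {} | push {}
  [4] u=3 | in {} | out {0,1,2,3} | prev {} | push {2}
  [5] u=4 | in {1,2} | out {0,1,2,3} | prev {} | push {3}
  [6] u=5 | in {0,1} | out {0} | prev {} | push {}
  [7] u=6 | in {0,1,2} | out {2} | prev {} | push {0,4}
  [8] u=7 | in {0,2} | out {0,1,2} | prev {1,2} | push {6}
  [9] u=2 | in {0,1,2,3} | out {0} | ==
  [10] u=3 | in {0,1,2,3} | out {0,1,2,3} | ==
  [11] u=0 | in {2} | out {0,1} | ==
  [12] u=4 | in {0,1,2} | out {0,1,2,3} | ==
  [13] u=6 | in {0,1,2} | out {2} | ==

Converged values:
  [0] {0,1}
  [1] {2,3}
  [2] {0}
  [3] {0,1,2,3}
  [4] {0,1,2,3}
  [5] {0}
  [6] {2}
  [7] {0,1,2}

{0,1,2}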